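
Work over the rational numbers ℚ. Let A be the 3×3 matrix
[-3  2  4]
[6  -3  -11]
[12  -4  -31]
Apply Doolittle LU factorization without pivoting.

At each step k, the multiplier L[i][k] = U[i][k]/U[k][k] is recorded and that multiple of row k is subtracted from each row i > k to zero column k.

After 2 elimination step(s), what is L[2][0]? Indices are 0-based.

Step 1: pivot at (0,0) is -3.
  row1 ← row1 − (-2)·row0  ⇒  L[1][0]=-2, U row1=(0, 1, -3)
  row2 ← row2 − (-4)·row0  ⇒  L[2][0]=-4, U row2=(0, 4, -15)
Step 2: pivot at (1,1) is 1.
  row2 ← row2 − (4)·row1  ⇒  L[2][1]=4, U row2=(0, 0, -3)

L[2][0] = -4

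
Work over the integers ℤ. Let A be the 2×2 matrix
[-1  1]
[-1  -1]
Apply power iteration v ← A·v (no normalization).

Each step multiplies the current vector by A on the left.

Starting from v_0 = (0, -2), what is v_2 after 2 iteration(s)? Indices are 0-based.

v_2 = (4, 0)

v_0 = (0, -2).
v_1 = A·v_0 = (-2, 2).
v_2 = A·v_1 = (4, 0).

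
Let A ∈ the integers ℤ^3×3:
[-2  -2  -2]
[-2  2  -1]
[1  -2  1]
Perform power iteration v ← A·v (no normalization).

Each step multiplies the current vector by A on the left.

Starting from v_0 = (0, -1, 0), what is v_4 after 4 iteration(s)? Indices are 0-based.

v_0 = (0, -1, 0).
v_1 = A·v_0 = (2, -2, 2).
v_2 = A·v_1 = (-4, -10, 8).
v_3 = A·v_2 = (12, -20, 24).
v_4 = A·v_3 = (-32, -88, 76).

v_4 = (-32, -88, 76)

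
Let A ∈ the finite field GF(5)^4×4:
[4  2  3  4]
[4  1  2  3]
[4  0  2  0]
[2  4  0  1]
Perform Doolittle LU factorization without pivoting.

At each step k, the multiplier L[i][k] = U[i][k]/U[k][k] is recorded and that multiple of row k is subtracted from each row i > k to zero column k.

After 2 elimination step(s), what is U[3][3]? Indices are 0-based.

[col 0] pivot 4
  R1 -= 1*R0 → (0, 4, 4, 4)  (L[1][0] := 1)
  R2 -= 1*R0 → (0, 3, 4, 1)  (L[2][0] := 1)
  R3 -= 3*R0 → (0, 3, 1, 4)  (L[3][0] := 3)
[col 1] pivot 4
  R2 -= 2*R1 → (0, 0, 1, 3)  (L[2][1] := 2)
  R3 -= 2*R1 → (0, 0, 3, 1)  (L[3][1] := 2)

U[3][3] = 1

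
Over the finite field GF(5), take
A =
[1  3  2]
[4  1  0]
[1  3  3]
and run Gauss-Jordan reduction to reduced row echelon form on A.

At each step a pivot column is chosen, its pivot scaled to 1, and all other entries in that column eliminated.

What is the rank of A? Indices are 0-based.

step 1: normalize row 0 (÷1) = (1, 3, 2)
  row 1: subtract 4×row0 = (0, 4, 2)
  row 2: subtract 1×row0 = (0, 0, 1)
step 2: normalize row 1 (÷4) = (0, 1, 3)
  row 0: subtract 3×row1 = (1, 0, 3)
step 3: normalize row 2 (÷1) = (0, 0, 1)
  row 0: subtract 3×row2 = (1, 0, 0)
  row 1: subtract 3×row2 = (0, 1, 0)

rank = 3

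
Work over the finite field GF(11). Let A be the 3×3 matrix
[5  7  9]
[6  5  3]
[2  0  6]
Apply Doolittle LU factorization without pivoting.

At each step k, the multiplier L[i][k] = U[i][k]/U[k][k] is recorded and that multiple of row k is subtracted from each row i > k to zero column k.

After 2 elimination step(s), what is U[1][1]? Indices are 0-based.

U[1][1] = 1

k=0: U[0][0]=5
  eliminate (1,0): mult=10, new row 1: (0, 1, 1); set L[1][0]=10
  eliminate (2,0): mult=7, new row 2: (0, 6, 9); set L[2][0]=7
k=1: U[1][1]=1
  eliminate (2,1): mult=6, new row 2: (0, 0, 3); set L[2][1]=6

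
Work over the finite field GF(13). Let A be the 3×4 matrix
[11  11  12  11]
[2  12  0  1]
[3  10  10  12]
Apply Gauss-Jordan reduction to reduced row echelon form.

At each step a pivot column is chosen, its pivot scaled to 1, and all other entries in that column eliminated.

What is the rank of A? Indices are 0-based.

step 1: normalize row 0 (÷11) = (1, 1, 7, 1)
  row 1: subtract 2×row0 = (0, 10, 12, 12)
  row 2: subtract 3×row0 = (0, 7, 2, 9)
step 2: normalize row 1 (÷10) = (0, 1, 9, 9)
  row 0: subtract 1×row1 = (1, 0, 11, 5)
  row 2: subtract 7×row1 = (0, 0, 4, 11)
step 3: normalize row 2 (÷4) = (0, 0, 1, 6)
  row 0: subtract 11×row2 = (1, 0, 0, 4)
  row 1: subtract 9×row2 = (0, 1, 0, 7)

rank = 3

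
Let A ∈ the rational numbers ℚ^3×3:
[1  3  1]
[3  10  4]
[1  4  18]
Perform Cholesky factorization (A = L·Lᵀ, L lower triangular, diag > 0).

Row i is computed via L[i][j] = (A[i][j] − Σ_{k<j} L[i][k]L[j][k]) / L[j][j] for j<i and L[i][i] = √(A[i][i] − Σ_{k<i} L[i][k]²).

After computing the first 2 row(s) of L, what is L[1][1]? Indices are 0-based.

L[1][1] = 1

Step 1: L[0][0] = √(1) = 1.
  L[1][0] = (3) / L[0][0] = 3.
Step 2: L[1][1] = √(1) = 1.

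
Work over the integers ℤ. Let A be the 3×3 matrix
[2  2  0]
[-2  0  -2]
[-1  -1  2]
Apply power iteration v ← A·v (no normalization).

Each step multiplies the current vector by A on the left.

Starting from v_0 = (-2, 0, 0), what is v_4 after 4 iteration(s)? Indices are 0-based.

v_4 = (0, -24, 8)

v_0 = (-2, 0, 0).
v_1 = A·v_0 = (-4, 4, 2).
v_2 = A·v_1 = (0, 4, 4).
v_3 = A·v_2 = (8, -8, 4).
v_4 = A·v_3 = (0, -24, 8).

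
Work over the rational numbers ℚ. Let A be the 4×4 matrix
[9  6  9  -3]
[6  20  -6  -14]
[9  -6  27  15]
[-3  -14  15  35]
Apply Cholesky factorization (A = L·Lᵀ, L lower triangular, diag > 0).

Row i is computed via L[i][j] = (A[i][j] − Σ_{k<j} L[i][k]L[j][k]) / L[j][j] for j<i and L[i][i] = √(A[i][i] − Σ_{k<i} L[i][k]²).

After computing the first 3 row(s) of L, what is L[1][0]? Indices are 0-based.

Step 1: L[0][0] = √(9) = 3.
  L[1][0] = (6) / L[0][0] = 2.
Step 2: L[1][1] = √(16) = 4.
  L[2][0] = (9) / L[0][0] = 3.
  L[2][1] = (-12) / L[1][1] = -3.
Step 3: L[2][2] = √(9) = 3.

L[1][0] = 2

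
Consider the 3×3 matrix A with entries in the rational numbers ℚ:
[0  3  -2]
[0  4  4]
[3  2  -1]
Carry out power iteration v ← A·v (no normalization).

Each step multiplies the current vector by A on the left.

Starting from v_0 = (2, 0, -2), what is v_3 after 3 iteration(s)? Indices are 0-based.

v_0 = (2, 0, -2).
v_1 = A·v_0 = (4, -8, 8).
v_2 = A·v_1 = (-40, 0, -12).
v_3 = A·v_2 = (24, -48, -108).

v_3 = (24, -48, -108)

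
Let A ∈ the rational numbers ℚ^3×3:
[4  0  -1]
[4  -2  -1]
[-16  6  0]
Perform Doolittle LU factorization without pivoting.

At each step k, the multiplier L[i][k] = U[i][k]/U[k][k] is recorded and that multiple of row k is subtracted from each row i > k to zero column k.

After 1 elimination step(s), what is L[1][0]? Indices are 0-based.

L[1][0] = 1

[col 0] pivot 4
  R1 -= 1*R0 → (0, -2, 0)  (L[1][0] := 1)
  R2 -= -4*R0 → (0, 6, -4)  (L[2][0] := -4)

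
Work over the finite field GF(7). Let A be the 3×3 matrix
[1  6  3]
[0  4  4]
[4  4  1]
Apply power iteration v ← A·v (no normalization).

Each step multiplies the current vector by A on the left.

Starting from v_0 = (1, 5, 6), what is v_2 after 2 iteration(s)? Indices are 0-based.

v_0 = (1, 5, 6).
v_1 = A·v_0 = (0, 2, 2).
v_2 = A·v_1 = (4, 2, 3).

v_2 = (4, 2, 3)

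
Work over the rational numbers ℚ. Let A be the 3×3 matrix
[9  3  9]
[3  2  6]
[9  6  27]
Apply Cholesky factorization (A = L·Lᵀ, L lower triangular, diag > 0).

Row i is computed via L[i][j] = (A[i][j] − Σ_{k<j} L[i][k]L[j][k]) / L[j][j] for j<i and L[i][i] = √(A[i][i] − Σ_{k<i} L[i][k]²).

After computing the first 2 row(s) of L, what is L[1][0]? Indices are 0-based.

L[1][0] = 1

Step 1: L[0][0] = √(9) = 3.
  L[1][0] = (3) / L[0][0] = 1.
Step 2: L[1][1] = √(1) = 1.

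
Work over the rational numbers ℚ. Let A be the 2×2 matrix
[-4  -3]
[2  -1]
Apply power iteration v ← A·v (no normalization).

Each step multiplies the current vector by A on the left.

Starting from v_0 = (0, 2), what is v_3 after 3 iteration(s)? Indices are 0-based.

v_3 = (-90, 70)

v_0 = (0, 2).
v_1 = A·v_0 = (-6, -2).
v_2 = A·v_1 = (30, -10).
v_3 = A·v_2 = (-90, 70).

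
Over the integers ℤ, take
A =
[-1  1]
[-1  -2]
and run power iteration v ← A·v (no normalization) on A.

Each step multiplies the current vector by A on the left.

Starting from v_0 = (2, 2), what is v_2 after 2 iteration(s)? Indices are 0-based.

v_2 = (-6, 12)

v_0 = (2, 2).
v_1 = A·v_0 = (0, -6).
v_2 = A·v_1 = (-6, 12).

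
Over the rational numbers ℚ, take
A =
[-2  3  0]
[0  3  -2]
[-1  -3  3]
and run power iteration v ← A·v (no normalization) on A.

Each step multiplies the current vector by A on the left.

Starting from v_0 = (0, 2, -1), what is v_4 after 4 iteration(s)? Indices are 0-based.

v_4 = (516, 1338, -1749)

v_0 = (0, 2, -1).
v_1 = A·v_0 = (6, 8, -9).
v_2 = A·v_1 = (12, 42, -57).
v_3 = A·v_2 = (102, 240, -309).
v_4 = A·v_3 = (516, 1338, -1749).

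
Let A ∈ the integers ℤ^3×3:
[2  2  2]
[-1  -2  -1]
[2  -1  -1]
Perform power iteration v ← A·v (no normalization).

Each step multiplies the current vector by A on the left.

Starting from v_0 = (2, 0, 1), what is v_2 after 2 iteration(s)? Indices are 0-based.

v_2 = (12, -3, 12)

v_0 = (2, 0, 1).
v_1 = A·v_0 = (6, -3, 3).
v_2 = A·v_1 = (12, -3, 12).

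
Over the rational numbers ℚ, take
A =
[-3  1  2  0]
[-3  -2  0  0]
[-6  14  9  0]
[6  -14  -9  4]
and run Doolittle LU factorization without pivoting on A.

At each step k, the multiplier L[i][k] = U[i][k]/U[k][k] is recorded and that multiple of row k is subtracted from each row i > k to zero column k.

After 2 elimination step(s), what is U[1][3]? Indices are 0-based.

Step 1: pivot at (0,0) is -3.
  row1 ← row1 − (1)·row0  ⇒  L[1][0]=1, U row1=(0, -3, -2, 0)
  row2 ← row2 − (2)·row0  ⇒  L[2][0]=2, U row2=(0, 12, 5, 0)
  row3 ← row3 − (-2)·row0  ⇒  L[3][0]=-2, U row3=(0, -12, -5, 4)
Step 2: pivot at (1,1) is -3.
  row2 ← row2 − (-4)·row1  ⇒  L[2][1]=-4, U row2=(0, 0, -3, 0)
  row3 ← row3 − (4)·row1  ⇒  L[3][1]=4, U row3=(0, 0, 3, 4)

U[1][3] = 0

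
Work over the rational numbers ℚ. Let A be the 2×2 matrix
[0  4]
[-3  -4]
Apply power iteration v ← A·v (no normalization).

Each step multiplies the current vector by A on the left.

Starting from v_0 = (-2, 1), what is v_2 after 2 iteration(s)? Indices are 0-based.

v_0 = (-2, 1).
v_1 = A·v_0 = (4, 2).
v_2 = A·v_1 = (8, -20).

v_2 = (8, -20)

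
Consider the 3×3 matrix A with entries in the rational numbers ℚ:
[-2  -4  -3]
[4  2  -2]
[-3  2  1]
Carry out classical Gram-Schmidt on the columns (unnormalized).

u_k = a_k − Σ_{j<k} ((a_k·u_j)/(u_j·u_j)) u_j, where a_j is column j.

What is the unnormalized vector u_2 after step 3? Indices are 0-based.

u_2 = (-217/149, -248/149, -186/149)

Step 1: u_0 = a_0 = (-2, 4, -3).
Step 2: u_1 = a_1 − (10/29)·u_0 = (-96/29, 18/29, 88/29).
Step 3: u_2 = a_2 − (-5/29)·u_0 − (85/149)·u_1 = (-217/149, -248/149, -186/149).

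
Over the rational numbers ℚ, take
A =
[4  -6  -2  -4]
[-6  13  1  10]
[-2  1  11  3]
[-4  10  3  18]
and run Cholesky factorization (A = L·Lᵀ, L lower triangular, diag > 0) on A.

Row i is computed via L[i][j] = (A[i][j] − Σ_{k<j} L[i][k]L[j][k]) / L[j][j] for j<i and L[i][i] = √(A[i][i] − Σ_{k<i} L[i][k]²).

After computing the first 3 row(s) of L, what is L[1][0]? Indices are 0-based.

L[1][0] = -3

Step 1: L[0][0] = √(4) = 2.
  L[1][0] = (-6) / L[0][0] = -3.
Step 2: L[1][1] = √(4) = 2.
  L[2][0] = (-2) / L[0][0] = -1.
  L[2][1] = (-2) / L[1][1] = -1.
Step 3: L[2][2] = √(9) = 3.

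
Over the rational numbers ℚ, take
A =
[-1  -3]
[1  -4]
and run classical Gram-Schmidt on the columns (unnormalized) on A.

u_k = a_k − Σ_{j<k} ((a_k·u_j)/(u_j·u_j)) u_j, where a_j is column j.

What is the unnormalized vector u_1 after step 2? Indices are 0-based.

Step 1: u_0 = a_0 = (-1, 1).
Step 2: u_1 = a_1 − (-1/2)·u_0 = (-7/2, -7/2).

u_1 = (-7/2, -7/2)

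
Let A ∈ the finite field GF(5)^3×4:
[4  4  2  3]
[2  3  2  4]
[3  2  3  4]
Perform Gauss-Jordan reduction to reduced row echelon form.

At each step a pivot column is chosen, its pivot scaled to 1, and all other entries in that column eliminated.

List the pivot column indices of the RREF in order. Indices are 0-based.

pivot columns: 0, 1, 3

pivot(0,0)=4: scale R0 → (1, 1, 3, 2)
  clear (1,0): R1 −= (2)R0 → (0, 1, 1, 0)
  clear (2,0): R2 −= (3)R0 → (0, 4, 4, 3)
pivot(1,1)=1: scale R1 → (0, 1, 1, 0)
  clear (0,1): R0 −= (1)R1 → (1, 0, 2, 2)
  clear (2,1): R2 −= (4)R1 → (0, 0, 0, 3)
col 2: no nonzero at/below row 2; advance.
pivot(2,3)=3: scale R2 → (0, 0, 0, 1)
  clear (0,3): R0 −= (2)R2 → (1, 0, 2, 0)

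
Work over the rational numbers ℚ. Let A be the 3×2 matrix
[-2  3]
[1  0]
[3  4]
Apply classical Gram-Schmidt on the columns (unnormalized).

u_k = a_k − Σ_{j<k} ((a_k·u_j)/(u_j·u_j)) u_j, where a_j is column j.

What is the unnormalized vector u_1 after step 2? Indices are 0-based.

Step 1: u_0 = a_0 = (-2, 1, 3).
Step 2: u_1 = a_1 − (3/7)·u_0 = (27/7, -3/7, 19/7).

u_1 = (27/7, -3/7, 19/7)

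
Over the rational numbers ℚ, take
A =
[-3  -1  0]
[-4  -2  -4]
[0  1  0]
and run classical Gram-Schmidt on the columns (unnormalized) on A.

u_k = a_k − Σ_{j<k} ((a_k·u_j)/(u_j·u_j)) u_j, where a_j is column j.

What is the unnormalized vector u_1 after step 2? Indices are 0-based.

Step 1: u_0 = a_0 = (-3, -4, 0).
Step 2: u_1 = a_1 − (11/25)·u_0 = (8/25, -6/25, 1).

u_1 = (8/25, -6/25, 1)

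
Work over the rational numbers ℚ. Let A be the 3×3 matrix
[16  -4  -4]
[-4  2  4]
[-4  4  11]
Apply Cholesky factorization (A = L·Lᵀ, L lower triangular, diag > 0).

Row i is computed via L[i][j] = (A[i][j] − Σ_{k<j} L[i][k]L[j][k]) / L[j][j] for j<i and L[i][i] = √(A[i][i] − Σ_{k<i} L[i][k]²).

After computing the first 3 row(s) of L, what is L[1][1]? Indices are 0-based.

L[1][1] = 1

Step 1: L[0][0] = √(16) = 4.
  L[1][0] = (-4) / L[0][0] = -1.
Step 2: L[1][1] = √(1) = 1.
  L[2][0] = (-4) / L[0][0] = -1.
  L[2][1] = (3) / L[1][1] = 3.
Step 3: L[2][2] = √(1) = 1.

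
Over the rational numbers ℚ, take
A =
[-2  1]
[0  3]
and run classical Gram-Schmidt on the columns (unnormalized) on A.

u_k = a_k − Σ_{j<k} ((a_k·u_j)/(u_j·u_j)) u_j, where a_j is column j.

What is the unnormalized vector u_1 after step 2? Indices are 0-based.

Step 1: u_0 = a_0 = (-2, 0).
Step 2: u_1 = a_1 − (-1/2)·u_0 = (0, 3).

u_1 = (0, 3)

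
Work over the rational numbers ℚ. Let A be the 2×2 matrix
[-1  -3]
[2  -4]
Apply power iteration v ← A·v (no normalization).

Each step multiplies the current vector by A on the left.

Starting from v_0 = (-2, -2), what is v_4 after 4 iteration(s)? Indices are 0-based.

v_0 = (-2, -2).
v_1 = A·v_0 = (8, 4).
v_2 = A·v_1 = (-20, 0).
v_3 = A·v_2 = (20, -40).
v_4 = A·v_3 = (100, 200).

v_4 = (100, 200)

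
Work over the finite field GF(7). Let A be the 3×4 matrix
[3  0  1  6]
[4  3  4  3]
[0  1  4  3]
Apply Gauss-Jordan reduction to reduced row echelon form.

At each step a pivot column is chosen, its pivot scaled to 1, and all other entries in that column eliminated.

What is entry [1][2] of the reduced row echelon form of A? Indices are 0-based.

M[1][2] = 4

step 1: normalize row 0 (÷3) = (1, 0, 5, 2)
  row 1: subtract 4×row0 = (0, 3, 5, 2)
step 2: normalize row 1 (÷3) = (0, 1, 4, 3)
  row 2: subtract 1×row1 = (0, 0, 0, 0)
skip col 2 (zero from row 2)
skip col 3 (zero from row 2)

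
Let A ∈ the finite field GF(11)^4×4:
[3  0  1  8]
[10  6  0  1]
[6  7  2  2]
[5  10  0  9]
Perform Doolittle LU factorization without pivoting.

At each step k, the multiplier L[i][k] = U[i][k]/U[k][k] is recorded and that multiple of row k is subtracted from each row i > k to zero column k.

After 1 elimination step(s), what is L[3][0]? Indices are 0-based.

k=0: U[0][0]=3
  eliminate (1,0): mult=7, new row 1: (0, 6, 4, 0); set L[1][0]=7
  eliminate (2,0): mult=2, new row 2: (0, 7, 0, 8); set L[2][0]=2
  eliminate (3,0): mult=9, new row 3: (0, 10, 2, 3); set L[3][0]=9

L[3][0] = 9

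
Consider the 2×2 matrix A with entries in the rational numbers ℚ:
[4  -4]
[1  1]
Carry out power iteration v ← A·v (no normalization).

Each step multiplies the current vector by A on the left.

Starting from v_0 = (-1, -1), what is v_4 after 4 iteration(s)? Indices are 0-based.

v_4 = (136, 46)

v_0 = (-1, -1).
v_1 = A·v_0 = (0, -2).
v_2 = A·v_1 = (8, -2).
v_3 = A·v_2 = (40, 6).
v_4 = A·v_3 = (136, 46).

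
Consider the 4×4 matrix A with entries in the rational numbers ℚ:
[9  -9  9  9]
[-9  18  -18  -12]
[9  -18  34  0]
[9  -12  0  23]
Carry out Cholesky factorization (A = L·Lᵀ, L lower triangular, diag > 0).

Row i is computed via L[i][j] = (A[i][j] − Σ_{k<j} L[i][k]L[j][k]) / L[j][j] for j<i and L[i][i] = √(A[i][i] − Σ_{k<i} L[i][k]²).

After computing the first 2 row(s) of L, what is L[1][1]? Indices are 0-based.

L[1][1] = 3

Step 1: L[0][0] = √(9) = 3.
  L[1][0] = (-9) / L[0][0] = -3.
Step 2: L[1][1] = √(9) = 3.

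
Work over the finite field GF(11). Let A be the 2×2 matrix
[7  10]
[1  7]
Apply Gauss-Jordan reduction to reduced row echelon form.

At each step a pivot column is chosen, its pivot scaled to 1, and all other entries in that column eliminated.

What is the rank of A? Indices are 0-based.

step 1: normalize row 0 (÷7) = (1, 3)
  row 1: subtract 1×row0 = (0, 4)
step 2: normalize row 1 (÷4) = (0, 1)
  row 0: subtract 3×row1 = (1, 0)

rank = 2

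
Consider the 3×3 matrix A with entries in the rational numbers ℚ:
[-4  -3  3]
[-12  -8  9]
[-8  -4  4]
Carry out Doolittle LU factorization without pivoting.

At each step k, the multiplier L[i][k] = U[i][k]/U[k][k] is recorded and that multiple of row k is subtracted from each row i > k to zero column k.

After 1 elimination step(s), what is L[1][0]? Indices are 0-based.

L[1][0] = 3

[col 0] pivot -4
  R1 -= 3*R0 → (0, 1, 0)  (L[1][0] := 3)
  R2 -= 2*R0 → (0, 2, -2)  (L[2][0] := 2)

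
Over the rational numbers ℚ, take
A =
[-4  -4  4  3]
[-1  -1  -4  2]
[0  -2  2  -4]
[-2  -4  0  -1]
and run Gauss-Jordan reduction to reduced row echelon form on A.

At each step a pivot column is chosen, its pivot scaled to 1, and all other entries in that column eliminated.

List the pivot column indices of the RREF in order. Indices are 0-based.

[1] R0 /= -4  ⇒  (1, 1, -1, -3/4)
     R1 -= -1·R0  ⇒  (0, 0, -5, 5/4)
     R3 -= -2·R0  ⇒  (0, -2, -2, -5/2)
[2] R1 <-> R2
[2] R1 /= -2  ⇒  (0, 1, -1, 2)
     R0 -= 1·R1  ⇒  (1, 0, 0, -11/4)
     R3 -= -2·R1  ⇒  (0, 0, -4, 3/2)
[3] R2 /= -5  ⇒  (0, 0, 1, -1/4)
     R1 -= -1·R2  ⇒  (0, 1, 0, 7/4)
     R3 -= -4·R2  ⇒  (0, 0, 0, 1/2)
[4] R3 /= 1/2  ⇒  (0, 0, 0, 1)
     R0 -= -11/4·R3  ⇒  (1, 0, 0, 0)
     R1 -= 7/4·R3  ⇒  (0, 1, 0, 0)
     R2 -= -1/4·R3  ⇒  (0, 0, 1, 0)

pivot columns: 0, 1, 2, 3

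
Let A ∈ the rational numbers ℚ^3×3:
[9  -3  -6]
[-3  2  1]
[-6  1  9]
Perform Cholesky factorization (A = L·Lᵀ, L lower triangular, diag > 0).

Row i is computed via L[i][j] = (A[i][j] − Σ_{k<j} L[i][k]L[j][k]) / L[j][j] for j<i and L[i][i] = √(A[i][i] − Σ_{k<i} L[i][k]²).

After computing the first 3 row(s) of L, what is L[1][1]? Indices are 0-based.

Step 1: L[0][0] = √(9) = 3.
  L[1][0] = (-3) / L[0][0] = -1.
Step 2: L[1][1] = √(1) = 1.
  L[2][0] = (-6) / L[0][0] = -2.
  L[2][1] = (-1) / L[1][1] = -1.
Step 3: L[2][2] = √(4) = 2.

L[1][1] = 1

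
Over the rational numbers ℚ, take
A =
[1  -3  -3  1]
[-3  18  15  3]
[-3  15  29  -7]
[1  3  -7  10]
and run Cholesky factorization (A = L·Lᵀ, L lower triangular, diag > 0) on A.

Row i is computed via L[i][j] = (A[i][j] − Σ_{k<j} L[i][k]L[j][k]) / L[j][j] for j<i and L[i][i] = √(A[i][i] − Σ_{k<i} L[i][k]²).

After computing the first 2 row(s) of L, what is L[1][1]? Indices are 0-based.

Step 1: L[0][0] = √(1) = 1.
  L[1][0] = (-3) / L[0][0] = -3.
Step 2: L[1][1] = √(9) = 3.

L[1][1] = 3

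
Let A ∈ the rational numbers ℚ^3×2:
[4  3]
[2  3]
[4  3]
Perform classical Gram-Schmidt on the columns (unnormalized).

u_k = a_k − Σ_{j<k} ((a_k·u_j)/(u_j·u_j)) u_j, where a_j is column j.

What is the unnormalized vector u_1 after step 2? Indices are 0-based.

Step 1: u_0 = a_0 = (4, 2, 4).
Step 2: u_1 = a_1 − (5/6)·u_0 = (-1/3, 4/3, -1/3).

u_1 = (-1/3, 4/3, -1/3)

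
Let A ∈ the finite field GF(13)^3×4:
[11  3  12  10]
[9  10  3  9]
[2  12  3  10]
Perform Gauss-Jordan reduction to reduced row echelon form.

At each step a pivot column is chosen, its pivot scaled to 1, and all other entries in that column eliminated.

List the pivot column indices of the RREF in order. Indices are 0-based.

[1] R0 /= 11  ⇒  (1, 5, 7, 8)
     R1 -= 9·R0  ⇒  (0, 4, 5, 2)
     R2 -= 2·R0  ⇒  (0, 2, 2, 7)
[2] R1 /= 4  ⇒  (0, 1, 11, 7)
     R0 -= 5·R1  ⇒  (1, 0, 4, 12)
     R2 -= 2·R1  ⇒  (0, 0, 6, 6)
[3] R2 /= 6  ⇒  (0, 0, 1, 1)
     R0 -= 4·R2  ⇒  (1, 0, 0, 8)
     R1 -= 11·R2  ⇒  (0, 1, 0, 9)

pivot columns: 0, 1, 2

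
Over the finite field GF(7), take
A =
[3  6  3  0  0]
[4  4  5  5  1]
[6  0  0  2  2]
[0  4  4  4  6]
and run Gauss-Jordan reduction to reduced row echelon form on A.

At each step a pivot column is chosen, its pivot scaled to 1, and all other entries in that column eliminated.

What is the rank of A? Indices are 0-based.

[1] R0 /= 3  ⇒  (1, 2, 1, 0, 0)
     R1 -= 4·R0  ⇒  (0, 3, 1, 5, 1)
     R2 -= 6·R0  ⇒  (0, 2, 1, 2, 2)
[2] R1 /= 3  ⇒  (0, 1, 5, 4, 5)
     R0 -= 2·R1  ⇒  (1, 0, 5, 6, 4)
     R2 -= 2·R1  ⇒  (0, 0, 5, 1, 6)
     R3 -= 4·R1  ⇒  (0, 0, 5, 2, 0)
[3] R2 /= 5  ⇒  (0, 0, 1, 3, 4)
     R0 -= 5·R2  ⇒  (1, 0, 0, 5, 5)
     R1 -= 5·R2  ⇒  (0, 1, 0, 3, 6)
     R3 -= 5·R2  ⇒  (0, 0, 0, 1, 1)
[4] R3 /= 1  ⇒  (0, 0, 0, 1, 1)
     R0 -= 5·R3  ⇒  (1, 0, 0, 0, 0)
     R1 -= 3·R3  ⇒  (0, 1, 0, 0, 3)
     R2 -= 3·R3  ⇒  (0, 0, 1, 0, 1)

rank = 4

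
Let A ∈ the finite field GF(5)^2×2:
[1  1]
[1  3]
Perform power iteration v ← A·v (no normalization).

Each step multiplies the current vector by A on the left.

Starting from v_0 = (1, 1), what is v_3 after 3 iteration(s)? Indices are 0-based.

v_0 = (1, 1).
v_1 = A·v_0 = (2, 4).
v_2 = A·v_1 = (1, 4).
v_3 = A·v_2 = (0, 3).

v_3 = (0, 3)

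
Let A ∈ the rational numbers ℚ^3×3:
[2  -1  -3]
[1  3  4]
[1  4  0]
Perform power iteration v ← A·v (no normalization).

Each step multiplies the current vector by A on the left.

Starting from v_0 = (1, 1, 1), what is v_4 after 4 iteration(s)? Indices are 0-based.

v_4 = (-1014, 1035, 690)

v_0 = (1, 1, 1).
v_1 = A·v_0 = (-2, 8, 5).
v_2 = A·v_1 = (-27, 42, 30).
v_3 = A·v_2 = (-186, 219, 141).
v_4 = A·v_3 = (-1014, 1035, 690).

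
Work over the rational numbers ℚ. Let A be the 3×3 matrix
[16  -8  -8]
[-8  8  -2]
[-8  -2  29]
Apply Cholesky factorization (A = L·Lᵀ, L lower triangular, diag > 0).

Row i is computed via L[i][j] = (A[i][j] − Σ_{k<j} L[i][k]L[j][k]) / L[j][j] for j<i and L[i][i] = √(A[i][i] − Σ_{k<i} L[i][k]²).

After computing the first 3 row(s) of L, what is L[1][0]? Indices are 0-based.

L[1][0] = -2

Step 1: L[0][0] = √(16) = 4.
  L[1][0] = (-8) / L[0][0] = -2.
Step 2: L[1][1] = √(4) = 2.
  L[2][0] = (-8) / L[0][0] = -2.
  L[2][1] = (-6) / L[1][1] = -3.
Step 3: L[2][2] = √(16) = 4.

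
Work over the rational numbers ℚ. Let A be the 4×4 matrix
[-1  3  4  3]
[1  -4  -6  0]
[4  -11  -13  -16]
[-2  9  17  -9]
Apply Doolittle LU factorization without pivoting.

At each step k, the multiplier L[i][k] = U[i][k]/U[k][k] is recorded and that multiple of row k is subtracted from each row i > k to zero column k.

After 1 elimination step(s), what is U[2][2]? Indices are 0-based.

k=0: U[0][0]=-1
  eliminate (1,0): mult=-1, new row 1: (0, -1, -2, 3); set L[1][0]=-1
  eliminate (2,0): mult=-4, new row 2: (0, 1, 3, -4); set L[2][0]=-4
  eliminate (3,0): mult=2, new row 3: (0, 3, 9, -15); set L[3][0]=2

U[2][2] = 3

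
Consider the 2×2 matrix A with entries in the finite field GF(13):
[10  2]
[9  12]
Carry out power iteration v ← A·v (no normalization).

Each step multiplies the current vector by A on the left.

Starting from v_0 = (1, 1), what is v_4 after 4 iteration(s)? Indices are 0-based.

v_4 = (12, 7)

v_0 = (1, 1).
v_1 = A·v_0 = (12, 8).
v_2 = A·v_1 = (6, 9).
v_3 = A·v_2 = (0, 6).
v_4 = A·v_3 = (12, 7).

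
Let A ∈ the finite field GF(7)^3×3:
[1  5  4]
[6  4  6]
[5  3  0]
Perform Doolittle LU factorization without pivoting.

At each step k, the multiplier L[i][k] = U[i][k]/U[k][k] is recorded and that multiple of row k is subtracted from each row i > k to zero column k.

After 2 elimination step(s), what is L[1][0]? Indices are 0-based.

L[1][0] = 6

[col 0] pivot 1
  R1 -= 6*R0 → (0, 2, 3)  (L[1][0] := 6)
  R2 -= 5*R0 → (0, 6, 1)  (L[2][0] := 5)
[col 1] pivot 2
  R2 -= 3*R1 → (0, 0, 6)  (L[2][1] := 3)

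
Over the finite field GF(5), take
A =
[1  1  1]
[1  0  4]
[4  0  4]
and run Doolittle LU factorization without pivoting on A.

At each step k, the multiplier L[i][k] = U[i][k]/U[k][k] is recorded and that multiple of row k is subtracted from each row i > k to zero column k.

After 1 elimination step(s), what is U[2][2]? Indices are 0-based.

U[2][2] = 0

k=0: U[0][0]=1
  eliminate (1,0): mult=1, new row 1: (0, 4, 3); set L[1][0]=1
  eliminate (2,0): mult=4, new row 2: (0, 1, 0); set L[2][0]=4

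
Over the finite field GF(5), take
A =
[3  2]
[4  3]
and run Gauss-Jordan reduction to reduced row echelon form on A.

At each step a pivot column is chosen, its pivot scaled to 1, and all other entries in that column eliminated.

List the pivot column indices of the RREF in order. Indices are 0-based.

pivot columns: 0, 1

[1] R0 /= 3  ⇒  (1, 4)
     R1 -= 4·R0  ⇒  (0, 2)
[2] R1 /= 2  ⇒  (0, 1)
     R0 -= 4·R1  ⇒  (1, 0)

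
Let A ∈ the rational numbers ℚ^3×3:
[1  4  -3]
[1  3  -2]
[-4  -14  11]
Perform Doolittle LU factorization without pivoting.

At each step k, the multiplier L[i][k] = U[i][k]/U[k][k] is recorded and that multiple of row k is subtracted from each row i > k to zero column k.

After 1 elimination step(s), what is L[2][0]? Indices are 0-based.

k=0: U[0][0]=1
  eliminate (1,0): mult=1, new row 1: (0, -1, 1); set L[1][0]=1
  eliminate (2,0): mult=-4, new row 2: (0, 2, -1); set L[2][0]=-4

L[2][0] = -4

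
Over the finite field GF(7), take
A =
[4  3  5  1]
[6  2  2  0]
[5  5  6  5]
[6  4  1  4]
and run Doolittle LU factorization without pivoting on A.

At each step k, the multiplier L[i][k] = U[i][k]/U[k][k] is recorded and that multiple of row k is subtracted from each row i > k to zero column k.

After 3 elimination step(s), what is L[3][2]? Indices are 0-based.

k=0: U[0][0]=4
  eliminate (1,0): mult=5, new row 1: (0, 1, 5, 2); set L[1][0]=5
  eliminate (2,0): mult=3, new row 2: (0, 3, 5, 2); set L[2][0]=3
  eliminate (3,0): mult=5, new row 3: (0, 3, 4, 6); set L[3][0]=5
k=1: U[1][1]=1
  eliminate (2,1): mult=3, new row 2: (0, 0, 4, 3); set L[2][1]=3
  eliminate (3,1): mult=3, new row 3: (0, 0, 3, 0); set L[3][1]=3
k=2: U[2][2]=4
  eliminate (3,2): mult=6, new row 3: (0, 0, 0, 3); set L[3][2]=6

L[3][2] = 6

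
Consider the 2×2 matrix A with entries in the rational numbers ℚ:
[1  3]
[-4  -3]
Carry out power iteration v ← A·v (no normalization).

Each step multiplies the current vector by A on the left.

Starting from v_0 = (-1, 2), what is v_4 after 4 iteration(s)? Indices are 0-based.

v_4 = (95, 34)

v_0 = (-1, 2).
v_1 = A·v_0 = (5, -2).
v_2 = A·v_1 = (-1, -14).
v_3 = A·v_2 = (-43, 46).
v_4 = A·v_3 = (95, 34).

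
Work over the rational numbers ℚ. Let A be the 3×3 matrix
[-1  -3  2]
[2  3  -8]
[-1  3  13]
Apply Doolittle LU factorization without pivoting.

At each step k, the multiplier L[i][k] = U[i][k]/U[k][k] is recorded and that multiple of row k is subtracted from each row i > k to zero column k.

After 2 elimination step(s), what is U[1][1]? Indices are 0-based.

[col 0] pivot -1
  R1 -= -2*R0 → (0, -3, -4)  (L[1][0] := -2)
  R2 -= 1*R0 → (0, 6, 11)  (L[2][0] := 1)
[col 1] pivot -3
  R2 -= -2*R1 → (0, 0, 3)  (L[2][1] := -2)

U[1][1] = -3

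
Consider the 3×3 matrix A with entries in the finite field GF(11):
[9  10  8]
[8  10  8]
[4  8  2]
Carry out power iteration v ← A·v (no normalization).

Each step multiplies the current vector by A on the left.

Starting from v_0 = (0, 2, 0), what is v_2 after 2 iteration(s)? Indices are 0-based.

v_0 = (0, 2, 0).
v_1 = A·v_0 = (9, 9, 5).
v_2 = A·v_1 = (2, 4, 8).

v_2 = (2, 4, 8)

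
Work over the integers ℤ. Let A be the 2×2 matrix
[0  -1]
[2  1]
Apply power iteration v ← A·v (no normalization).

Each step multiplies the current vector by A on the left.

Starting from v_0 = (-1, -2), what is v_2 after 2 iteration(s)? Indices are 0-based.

v_0 = (-1, -2).
v_1 = A·v_0 = (2, -4).
v_2 = A·v_1 = (4, 0).

v_2 = (4, 0)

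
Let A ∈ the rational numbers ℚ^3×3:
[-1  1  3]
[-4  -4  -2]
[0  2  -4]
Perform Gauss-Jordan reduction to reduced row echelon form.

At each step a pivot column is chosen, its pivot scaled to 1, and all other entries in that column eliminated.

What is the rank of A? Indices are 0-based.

rank = 3

pivot(0,0)=-1: scale R0 → (1, -1, -3)
  clear (1,0): R1 −= (-4)R0 → (0, -8, -14)
pivot(1,1)=-8: scale R1 → (0, 1, 7/4)
  clear (0,1): R0 −= (-1)R1 → (1, 0, -5/4)
  clear (2,1): R2 −= (2)R1 → (0, 0, -15/2)
pivot(2,2)=-15/2: scale R2 → (0, 0, 1)
  clear (0,2): R0 −= (-5/4)R2 → (1, 0, 0)
  clear (1,2): R1 −= (7/4)R2 → (0, 1, 0)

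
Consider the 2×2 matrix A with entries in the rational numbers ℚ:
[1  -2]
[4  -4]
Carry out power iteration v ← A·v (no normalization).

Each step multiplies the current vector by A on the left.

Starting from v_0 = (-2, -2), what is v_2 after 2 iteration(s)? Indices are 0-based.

v_0 = (-2, -2).
v_1 = A·v_0 = (2, 0).
v_2 = A·v_1 = (2, 8).

v_2 = (2, 8)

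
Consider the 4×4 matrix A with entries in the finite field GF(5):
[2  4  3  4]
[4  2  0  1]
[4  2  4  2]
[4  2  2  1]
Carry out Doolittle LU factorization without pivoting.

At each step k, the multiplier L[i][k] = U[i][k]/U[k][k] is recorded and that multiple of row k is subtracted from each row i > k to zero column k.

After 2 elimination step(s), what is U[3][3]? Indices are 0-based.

k=0: U[0][0]=2
  eliminate (1,0): mult=2, new row 1: (0, 4, 4, 3); set L[1][0]=2
  eliminate (2,0): mult=2, new row 2: (0, 4, 3, 4); set L[2][0]=2
  eliminate (3,0): mult=2, new row 3: (0, 4, 1, 3); set L[3][0]=2
k=1: U[1][1]=4
  eliminate (2,1): mult=1, new row 2: (0, 0, 4, 1); set L[2][1]=1
  eliminate (3,1): mult=1, new row 3: (0, 0, 2, 0); set L[3][1]=1

U[3][3] = 0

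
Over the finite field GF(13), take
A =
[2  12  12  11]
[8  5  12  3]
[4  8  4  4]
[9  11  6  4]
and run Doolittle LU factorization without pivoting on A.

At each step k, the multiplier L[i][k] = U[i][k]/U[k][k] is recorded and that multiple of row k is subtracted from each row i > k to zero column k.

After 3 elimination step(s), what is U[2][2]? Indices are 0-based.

[col 0] pivot 2
  R1 -= 4*R0 → (0, 9, 3, 11)  (L[1][0] := 4)
  R2 -= 2*R0 → (0, 10, 6, 8)  (L[2][0] := 2)
  R3 -= 11*R0 → (0, 9, 4, 0)  (L[3][0] := 11)
[col 1] pivot 9
  R2 -= 4*R1 → (0, 0, 7, 3)  (L[2][1] := 4)
  R3 -= 1*R1 → (0, 0, 1, 2)  (L[3][1] := 1)
[col 2] pivot 7
  R3 -= 2*R2 → (0, 0, 0, 9)  (L[3][2] := 2)

U[2][2] = 7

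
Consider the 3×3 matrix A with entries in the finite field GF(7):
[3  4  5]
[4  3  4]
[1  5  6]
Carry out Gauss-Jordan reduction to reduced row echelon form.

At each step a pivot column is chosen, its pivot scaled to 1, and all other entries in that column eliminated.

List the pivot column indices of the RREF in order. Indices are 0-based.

[1] R0 /= 3  ⇒  (1, 6, 4)
     R1 -= 4·R0  ⇒  (0, 0, 2)
     R2 -= 1·R0  ⇒  (0, 6, 2)
[2] R1 <-> R2
[2] R1 /= 6  ⇒  (0, 1, 5)
     R0 -= 6·R1  ⇒  (1, 0, 2)
[3] R2 /= 2  ⇒  (0, 0, 1)
     R0 -= 2·R2  ⇒  (1, 0, 0)
     R1 -= 5·R2  ⇒  (0, 1, 0)

pivot columns: 0, 1, 2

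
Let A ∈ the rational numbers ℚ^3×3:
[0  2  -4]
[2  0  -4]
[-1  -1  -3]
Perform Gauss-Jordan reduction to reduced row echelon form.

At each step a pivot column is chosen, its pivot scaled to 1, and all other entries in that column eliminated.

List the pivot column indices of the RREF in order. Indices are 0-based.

pivot columns: 0, 1, 2

step 1: exchange rows 0,1
step 1: normalize row 0 (÷2) = (1, 0, -2)
  row 2: subtract -1×row0 = (0, -1, -5)
step 2: normalize row 1 (÷2) = (0, 1, -2)
  row 2: subtract -1×row1 = (0, 0, -7)
step 3: normalize row 2 (÷-7) = (0, 0, 1)
  row 0: subtract -2×row2 = (1, 0, 0)
  row 1: subtract -2×row2 = (0, 1, 0)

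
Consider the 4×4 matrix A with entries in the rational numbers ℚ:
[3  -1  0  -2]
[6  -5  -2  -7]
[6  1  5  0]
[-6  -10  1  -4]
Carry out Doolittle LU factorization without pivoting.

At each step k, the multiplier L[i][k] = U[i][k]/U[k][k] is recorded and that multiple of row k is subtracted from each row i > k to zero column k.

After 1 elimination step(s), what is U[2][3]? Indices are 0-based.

k=0: U[0][0]=3
  eliminate (1,0): mult=2, new row 1: (0, -3, -2, -3); set L[1][0]=2
  eliminate (2,0): mult=2, new row 2: (0, 3, 5, 4); set L[2][0]=2
  eliminate (3,0): mult=-2, new row 3: (0, -12, 1, -8); set L[3][0]=-2

U[2][3] = 4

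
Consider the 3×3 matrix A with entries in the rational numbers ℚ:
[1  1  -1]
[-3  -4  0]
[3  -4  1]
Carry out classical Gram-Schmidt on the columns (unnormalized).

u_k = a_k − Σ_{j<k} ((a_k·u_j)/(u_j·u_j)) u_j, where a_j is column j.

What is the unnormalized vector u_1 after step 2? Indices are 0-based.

u_1 = (18/19, -73/19, -79/19)

Step 1: u_0 = a_0 = (1, -3, 3).
Step 2: u_1 = a_1 − (1/19)·u_0 = (18/19, -73/19, -79/19).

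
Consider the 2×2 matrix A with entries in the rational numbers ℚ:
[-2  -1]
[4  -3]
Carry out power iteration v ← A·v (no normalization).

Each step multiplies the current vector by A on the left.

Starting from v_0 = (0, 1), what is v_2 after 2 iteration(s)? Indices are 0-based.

v_2 = (5, 5)

v_0 = (0, 1).
v_1 = A·v_0 = (-1, -3).
v_2 = A·v_1 = (5, 5).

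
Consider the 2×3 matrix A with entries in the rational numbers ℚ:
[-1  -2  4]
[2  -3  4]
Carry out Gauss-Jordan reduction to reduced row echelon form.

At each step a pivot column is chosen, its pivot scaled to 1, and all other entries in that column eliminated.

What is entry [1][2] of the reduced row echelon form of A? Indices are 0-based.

step 1: normalize row 0 (÷-1) = (1, 2, -4)
  row 1: subtract 2×row0 = (0, -7, 12)
step 2: normalize row 1 (÷-7) = (0, 1, -12/7)
  row 0: subtract 2×row1 = (1, 0, -4/7)

M[1][2] = -12/7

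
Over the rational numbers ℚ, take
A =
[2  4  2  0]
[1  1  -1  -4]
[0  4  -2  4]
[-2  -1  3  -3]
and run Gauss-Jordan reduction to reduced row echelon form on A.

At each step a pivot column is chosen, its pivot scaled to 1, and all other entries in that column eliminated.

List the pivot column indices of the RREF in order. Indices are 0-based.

pivot columns: 0, 1, 2, 3

pivot(0,0)=2: scale R0 → (1, 2, 1, 0)
  clear (1,0): R1 −= (1)R0 → (0, -1, -2, -4)
  clear (3,0): R3 −= (-2)R0 → (0, 3, 5, -3)
pivot(1,1)=-1: scale R1 → (0, 1, 2, 4)
  clear (0,1): R0 −= (2)R1 → (1, 0, -3, -8)
  clear (2,1): R2 −= (4)R1 → (0, 0, -10, -12)
  clear (3,1): R3 −= (3)R1 → (0, 0, -1, -15)
pivot(2,2)=-10: scale R2 → (0, 0, 1, 6/5)
  clear (0,2): R0 −= (-3)R2 → (1, 0, 0, -22/5)
  clear (1,2): R1 −= (2)R2 → (0, 1, 0, 8/5)
  clear (3,2): R3 −= (-1)R2 → (0, 0, 0, -69/5)
pivot(3,3)=-69/5: scale R3 → (0, 0, 0, 1)
  clear (0,3): R0 −= (-22/5)R3 → (1, 0, 0, 0)
  clear (1,3): R1 −= (8/5)R3 → (0, 1, 0, 0)
  clear (2,3): R2 −= (6/5)R3 → (0, 0, 1, 0)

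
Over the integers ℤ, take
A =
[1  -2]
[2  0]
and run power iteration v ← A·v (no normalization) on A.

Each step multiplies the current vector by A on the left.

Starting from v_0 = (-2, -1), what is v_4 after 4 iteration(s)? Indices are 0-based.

v_0 = (-2, -1).
v_1 = A·v_0 = (0, -4).
v_2 = A·v_1 = (8, 0).
v_3 = A·v_2 = (8, 16).
v_4 = A·v_3 = (-24, 16).

v_4 = (-24, 16)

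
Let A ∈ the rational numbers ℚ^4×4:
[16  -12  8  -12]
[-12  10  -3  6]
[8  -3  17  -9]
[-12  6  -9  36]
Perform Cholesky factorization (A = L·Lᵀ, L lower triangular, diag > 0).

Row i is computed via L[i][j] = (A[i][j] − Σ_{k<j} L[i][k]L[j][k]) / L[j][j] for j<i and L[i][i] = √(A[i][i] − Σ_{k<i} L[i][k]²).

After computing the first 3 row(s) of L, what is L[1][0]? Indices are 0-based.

Step 1: L[0][0] = √(16) = 4.
  L[1][0] = (-12) / L[0][0] = -3.
Step 2: L[1][1] = √(1) = 1.
  L[2][0] = (8) / L[0][0] = 2.
  L[2][1] = (3) / L[1][1] = 3.
Step 3: L[2][2] = √(4) = 2.

L[1][0] = -3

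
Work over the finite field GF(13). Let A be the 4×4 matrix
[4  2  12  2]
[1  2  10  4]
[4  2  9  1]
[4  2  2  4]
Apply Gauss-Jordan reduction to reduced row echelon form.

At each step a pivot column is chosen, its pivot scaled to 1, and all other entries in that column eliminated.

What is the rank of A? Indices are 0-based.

rank = 4

[1] R0 /= 4  ⇒  (1, 7, 3, 7)
     R1 -= 1·R0  ⇒  (0, 8, 7, 10)
     R2 -= 4·R0  ⇒  (0, 0, 10, 12)
     R3 -= 4·R0  ⇒  (0, 0, 3, 2)
[2] R1 /= 8  ⇒  (0, 1, 9, 11)
     R0 -= 7·R1  ⇒  (1, 0, 5, 8)
[3] R2 /= 10  ⇒  (0, 0, 1, 9)
     R0 -= 5·R2  ⇒  (1, 0, 0, 2)
     R1 -= 9·R2  ⇒  (0, 1, 0, 8)
     R3 -= 3·R2  ⇒  (0, 0, 0, 1)
[4] R3 /= 1  ⇒  (0, 0, 0, 1)
     R0 -= 2·R3  ⇒  (1, 0, 0, 0)
     R1 -= 8·R3  ⇒  (0, 1, 0, 0)
     R2 -= 9·R3  ⇒  (0, 0, 1, 0)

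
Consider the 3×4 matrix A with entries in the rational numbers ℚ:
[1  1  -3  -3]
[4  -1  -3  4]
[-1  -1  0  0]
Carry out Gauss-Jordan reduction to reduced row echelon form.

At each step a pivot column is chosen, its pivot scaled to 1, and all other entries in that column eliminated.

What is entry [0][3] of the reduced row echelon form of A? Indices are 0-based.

M[0][3] = 7/5

pivot(0,0)=1: scale R0 → (1, 1, -3, -3)
  clear (1,0): R1 −= (4)R0 → (0, -5, 9, 16)
  clear (2,0): R2 −= (-1)R0 → (0, 0, -3, -3)
pivot(1,1)=-5: scale R1 → (0, 1, -9/5, -16/5)
  clear (0,1): R0 −= (1)R1 → (1, 0, -6/5, 1/5)
pivot(2,2)=-3: scale R2 → (0, 0, 1, 1)
  clear (0,2): R0 −= (-6/5)R2 → (1, 0, 0, 7/5)
  clear (1,2): R1 −= (-9/5)R2 → (0, 1, 0, -7/5)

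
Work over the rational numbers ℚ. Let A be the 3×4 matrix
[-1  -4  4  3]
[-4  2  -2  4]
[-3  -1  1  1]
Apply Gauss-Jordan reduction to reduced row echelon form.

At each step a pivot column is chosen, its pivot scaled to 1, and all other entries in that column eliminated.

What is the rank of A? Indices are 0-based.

rank = 3

[1] R0 /= -1  ⇒  (1, 4, -4, -3)
     R1 -= -4·R0  ⇒  (0, 18, -18, -8)
     R2 -= -3·R0  ⇒  (0, 11, -11, -8)
[2] R1 /= 18  ⇒  (0, 1, -1, -4/9)
     R0 -= 4·R1  ⇒  (1, 0, 0, -11/9)
     R2 -= 11·R1  ⇒  (0, 0, 0, -28/9)
column 2 empty below row 2
[3] R2 /= -28/9  ⇒  (0, 0, 0, 1)
     R0 -= -11/9·R2  ⇒  (1, 0, 0, 0)
     R1 -= -4/9·R2  ⇒  (0, 1, -1, 0)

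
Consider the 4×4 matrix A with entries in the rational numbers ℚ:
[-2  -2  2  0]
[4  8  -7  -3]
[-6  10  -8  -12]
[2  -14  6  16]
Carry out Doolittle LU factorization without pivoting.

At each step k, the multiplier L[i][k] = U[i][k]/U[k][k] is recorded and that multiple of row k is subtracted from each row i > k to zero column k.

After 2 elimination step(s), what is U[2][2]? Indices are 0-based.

U[2][2] = -2

k=0: U[0][0]=-2
  eliminate (1,0): mult=-2, new row 1: (0, 4, -3, -3); set L[1][0]=-2
  eliminate (2,0): mult=3, new row 2: (0, 16, -14, -12); set L[2][0]=3
  eliminate (3,0): mult=-1, new row 3: (0, -16, 8, 16); set L[3][0]=-1
k=1: U[1][1]=4
  eliminate (2,1): mult=4, new row 2: (0, 0, -2, 0); set L[2][1]=4
  eliminate (3,1): mult=-4, new row 3: (0, 0, -4, 4); set L[3][1]=-4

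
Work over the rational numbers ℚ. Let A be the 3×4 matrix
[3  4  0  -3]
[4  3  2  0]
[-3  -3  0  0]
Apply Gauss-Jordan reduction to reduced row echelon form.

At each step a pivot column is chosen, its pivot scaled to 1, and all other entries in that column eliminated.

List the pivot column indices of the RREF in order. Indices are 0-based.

step 1: normalize row 0 (÷3) = (1, 4/3, 0, -1)
  row 1: subtract 4×row0 = (0, -7/3, 2, 4)
  row 2: subtract -3×row0 = (0, 1, 0, -3)
step 2: normalize row 1 (÷-7/3) = (0, 1, -6/7, -12/7)
  row 0: subtract 4/3×row1 = (1, 0, 8/7, 9/7)
  row 2: subtract 1×row1 = (0, 0, 6/7, -9/7)
step 3: normalize row 2 (÷6/7) = (0, 0, 1, -3/2)
  row 0: subtract 8/7×row2 = (1, 0, 0, 3)
  row 1: subtract -6/7×row2 = (0, 1, 0, -3)

pivot columns: 0, 1, 2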